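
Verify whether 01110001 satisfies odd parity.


Number of 1s: 4

No, parity error (4 ones)


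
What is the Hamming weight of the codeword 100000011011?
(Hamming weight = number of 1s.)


Counting 1s in 100000011011

5


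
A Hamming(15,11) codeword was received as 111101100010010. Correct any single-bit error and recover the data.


Syndrome = 0: no error detected

Data: 10110010010 (no errors)


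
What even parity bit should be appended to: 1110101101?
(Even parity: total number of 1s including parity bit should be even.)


Number of 1s in data: 7
Parity bit: 1

1


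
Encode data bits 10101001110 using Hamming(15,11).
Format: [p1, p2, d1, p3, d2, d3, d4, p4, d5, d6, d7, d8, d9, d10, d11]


Parity bits: p1=1, p2=1, p3=0, p4=0

111001001001110


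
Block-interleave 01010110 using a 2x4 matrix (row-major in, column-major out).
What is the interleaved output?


Matrix:
  0101
  0110
Read columns: 00110110

00110110


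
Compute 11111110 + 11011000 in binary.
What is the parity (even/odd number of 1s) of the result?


11111110 = 254
11011000 = 216
Sum = 470 = 111010110
1s count = 6

even parity (6 ones in 111010110)


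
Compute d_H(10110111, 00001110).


XOR: 10111001
Count of 1s: 5

5


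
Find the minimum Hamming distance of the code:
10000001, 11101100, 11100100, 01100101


Comparing all pairs, minimum distance: 1
Can detect 0 errors, correct 0 errors

1


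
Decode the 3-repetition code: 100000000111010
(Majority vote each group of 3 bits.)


Groups: 100, 000, 000, 111, 010
Majority votes: 00010

00010


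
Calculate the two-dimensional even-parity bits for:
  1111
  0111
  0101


Row parities: 010
Column parities: 1101

Row P: 010, Col P: 1101, Corner: 1


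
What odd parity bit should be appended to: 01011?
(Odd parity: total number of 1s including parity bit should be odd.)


Number of 1s in data: 3
Parity bit: 0

0


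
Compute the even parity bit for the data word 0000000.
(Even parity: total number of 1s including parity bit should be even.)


Number of 1s in data: 0
Parity bit: 0

0


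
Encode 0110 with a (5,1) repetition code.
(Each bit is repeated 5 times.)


Each bit -> 5 copies

00000111111111100000


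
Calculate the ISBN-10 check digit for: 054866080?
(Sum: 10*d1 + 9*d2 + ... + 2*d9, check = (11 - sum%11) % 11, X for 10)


Weighted sum: 223
223 mod 11 = 3

Check digit: 8


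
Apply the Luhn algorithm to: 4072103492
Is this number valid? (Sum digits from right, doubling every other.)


Luhn sum = 38
38 mod 10 = 8

Invalid (Luhn sum mod 10 = 8)


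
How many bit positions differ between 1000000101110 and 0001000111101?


XOR: 1001000010011
Count of 1s: 5

5


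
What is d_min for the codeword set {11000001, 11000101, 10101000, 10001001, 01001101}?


Comparing all pairs, minimum distance: 1
Can detect 0 errors, correct 0 errors

1


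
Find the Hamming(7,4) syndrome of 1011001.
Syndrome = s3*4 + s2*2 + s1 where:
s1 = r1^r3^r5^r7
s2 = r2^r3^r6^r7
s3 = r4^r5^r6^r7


s1=1, s2=0, s3=0

Syndrome = 1 (error at position 1)


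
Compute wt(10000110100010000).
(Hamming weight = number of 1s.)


Counting 1s in 10000110100010000

5


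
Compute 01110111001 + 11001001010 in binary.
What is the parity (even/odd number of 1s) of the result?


01110111001 = 953
11001001010 = 1610
Sum = 2563 = 101000000011
1s count = 4

even parity (4 ones in 101000000011)


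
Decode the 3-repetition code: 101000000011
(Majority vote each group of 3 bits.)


Groups: 101, 000, 000, 011
Majority votes: 1001

1001


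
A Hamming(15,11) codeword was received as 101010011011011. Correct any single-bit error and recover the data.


Syndrome = 0: no error detected

Data: 11001011011 (no errors)


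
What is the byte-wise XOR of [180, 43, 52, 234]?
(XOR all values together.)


XOR chain: 180 ^ 43 ^ 52 ^ 234 = 65

65


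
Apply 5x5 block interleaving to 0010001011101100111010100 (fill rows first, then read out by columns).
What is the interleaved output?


Matrix:
  00100
  01011
  10110
  01110
  10100
Read columns: 0010101010101110111001000

0010101010101110111001000


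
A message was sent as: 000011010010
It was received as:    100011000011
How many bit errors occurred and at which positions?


XOR: 100000010001

3 error(s) at position(s): 0, 7, 11


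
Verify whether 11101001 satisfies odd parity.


Number of 1s: 5

Yes, parity is correct (5 ones)


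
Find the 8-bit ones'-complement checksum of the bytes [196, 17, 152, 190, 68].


Sum = 623 mod 256 = 111
Complement = 144

144


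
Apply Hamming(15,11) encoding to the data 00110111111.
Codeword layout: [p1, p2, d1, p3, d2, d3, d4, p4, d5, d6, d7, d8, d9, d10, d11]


Parity bits: p1=0, p2=0, p3=0, p4=0

000001100111111


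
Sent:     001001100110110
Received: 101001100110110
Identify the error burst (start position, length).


XOR: 100000000000000

Burst at position 0, length 1


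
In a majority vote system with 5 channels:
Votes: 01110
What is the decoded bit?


Ones: 3 out of 5
Threshold: 3

1 (3/5 voted 1)


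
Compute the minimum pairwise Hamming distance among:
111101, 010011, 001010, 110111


Comparing all pairs, minimum distance: 2
Can detect 1 errors, correct 0 errors

2


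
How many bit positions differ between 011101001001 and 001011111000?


XOR: 010110110001
Count of 1s: 6

6


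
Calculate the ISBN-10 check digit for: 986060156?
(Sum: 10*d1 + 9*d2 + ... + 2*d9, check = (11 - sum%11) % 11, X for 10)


Weighted sum: 277
277 mod 11 = 2

Check digit: 9


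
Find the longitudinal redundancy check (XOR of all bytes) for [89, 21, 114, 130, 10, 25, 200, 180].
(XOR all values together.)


XOR chain: 89 ^ 21 ^ 114 ^ 130 ^ 10 ^ 25 ^ 200 ^ 180 = 211

211


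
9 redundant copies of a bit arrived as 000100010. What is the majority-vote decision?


Ones: 2 out of 9
Threshold: 5

0 (2/9 voted 1)


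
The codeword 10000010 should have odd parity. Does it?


Number of 1s: 2

No, parity error (2 ones)


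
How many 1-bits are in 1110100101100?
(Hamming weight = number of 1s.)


Counting 1s in 1110100101100

7


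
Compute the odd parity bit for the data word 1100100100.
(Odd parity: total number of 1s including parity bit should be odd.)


Number of 1s in data: 4
Parity bit: 1

1


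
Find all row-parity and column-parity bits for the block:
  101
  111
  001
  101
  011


Row parities: 01100
Column parities: 101

Row P: 01100, Col P: 101, Corner: 0


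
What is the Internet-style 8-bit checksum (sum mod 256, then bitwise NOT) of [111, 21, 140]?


Sum = 272 mod 256 = 16
Complement = 239

239


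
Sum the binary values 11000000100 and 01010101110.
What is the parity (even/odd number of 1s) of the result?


11000000100 = 1540
01010101110 = 686
Sum = 2226 = 100010110010
1s count = 5

odd parity (5 ones in 100010110010)


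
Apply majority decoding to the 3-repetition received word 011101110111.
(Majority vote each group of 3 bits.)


Groups: 011, 101, 110, 111
Majority votes: 1111

1111


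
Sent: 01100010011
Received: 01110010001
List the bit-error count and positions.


XOR: 00010000010

2 error(s) at position(s): 3, 9


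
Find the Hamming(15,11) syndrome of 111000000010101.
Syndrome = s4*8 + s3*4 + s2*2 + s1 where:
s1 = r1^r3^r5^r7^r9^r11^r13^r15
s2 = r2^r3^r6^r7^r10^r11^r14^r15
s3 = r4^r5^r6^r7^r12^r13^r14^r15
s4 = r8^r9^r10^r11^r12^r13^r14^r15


s1=1, s2=0, s3=0, s4=1

Syndrome = 9 (error at position 9)


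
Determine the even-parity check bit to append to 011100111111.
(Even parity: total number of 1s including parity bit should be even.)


Number of 1s in data: 9
Parity bit: 1

1


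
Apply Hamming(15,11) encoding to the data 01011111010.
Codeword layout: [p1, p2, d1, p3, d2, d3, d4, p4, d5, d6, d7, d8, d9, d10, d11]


Parity bits: p1=0, p2=0, p3=0, p4=1

000010111111010


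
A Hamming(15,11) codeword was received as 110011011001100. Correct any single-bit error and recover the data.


Syndrome = 0: no error detected

Data: 01101001100 (no errors)


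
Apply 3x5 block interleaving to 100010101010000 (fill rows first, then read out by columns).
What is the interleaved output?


Matrix:
  10001
  01010
  10000
Read columns: 101010000010100

101010000010100


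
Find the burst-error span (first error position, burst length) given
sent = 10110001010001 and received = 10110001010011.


XOR: 00000000000010

Burst at position 12, length 1


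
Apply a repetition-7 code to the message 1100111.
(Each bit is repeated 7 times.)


Each bit -> 7 copies

1111111111111100000000000000111111111111111111111


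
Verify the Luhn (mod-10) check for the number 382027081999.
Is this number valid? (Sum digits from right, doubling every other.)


Luhn sum = 66
66 mod 10 = 6

Invalid (Luhn sum mod 10 = 6)


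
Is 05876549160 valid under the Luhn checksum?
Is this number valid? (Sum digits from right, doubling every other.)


Luhn sum = 38
38 mod 10 = 8

Invalid (Luhn sum mod 10 = 8)


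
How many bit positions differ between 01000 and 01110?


XOR: 00110
Count of 1s: 2

2


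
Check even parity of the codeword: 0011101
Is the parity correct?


Number of 1s: 4

Yes, parity is correct (4 ones)


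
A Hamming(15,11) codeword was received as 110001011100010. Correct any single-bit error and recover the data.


Syndrome = 0: no error detected

Data: 00101100010 (no errors)


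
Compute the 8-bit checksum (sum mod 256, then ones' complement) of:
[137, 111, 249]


Sum = 497 mod 256 = 241
Complement = 14

14


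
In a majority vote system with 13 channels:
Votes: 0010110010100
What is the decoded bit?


Ones: 5 out of 13
Threshold: 7

0 (5/13 voted 1)


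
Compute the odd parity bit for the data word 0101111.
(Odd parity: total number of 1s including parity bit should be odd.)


Number of 1s in data: 5
Parity bit: 0

0


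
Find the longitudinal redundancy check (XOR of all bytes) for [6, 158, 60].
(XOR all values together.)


XOR chain: 6 ^ 158 ^ 60 = 164

164


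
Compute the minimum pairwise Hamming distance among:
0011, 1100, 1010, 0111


Comparing all pairs, minimum distance: 1
Can detect 0 errors, correct 0 errors

1


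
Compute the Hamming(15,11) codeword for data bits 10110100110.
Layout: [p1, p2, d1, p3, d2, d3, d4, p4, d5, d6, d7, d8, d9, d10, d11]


Parity bits: p1=1, p2=1, p3=0, p4=1

111001110100110


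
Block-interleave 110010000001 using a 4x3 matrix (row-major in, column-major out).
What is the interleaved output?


Matrix:
  110
  010
  000
  001
Read columns: 100011000001

100011000001


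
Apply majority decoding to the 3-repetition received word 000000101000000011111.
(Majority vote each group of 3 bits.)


Groups: 000, 000, 101, 000, 000, 011, 111
Majority votes: 0010011

0010011


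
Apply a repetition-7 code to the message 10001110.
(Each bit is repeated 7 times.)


Each bit -> 7 copies

11111110000000000000000000001111111111111111111110000000


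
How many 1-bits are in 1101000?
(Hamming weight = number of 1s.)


Counting 1s in 1101000

3


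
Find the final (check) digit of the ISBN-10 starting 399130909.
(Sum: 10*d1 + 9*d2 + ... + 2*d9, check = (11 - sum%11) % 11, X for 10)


Weighted sum: 262
262 mod 11 = 9

Check digit: 2


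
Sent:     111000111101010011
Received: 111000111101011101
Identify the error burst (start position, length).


XOR: 000000000000001110

Burst at position 14, length 3


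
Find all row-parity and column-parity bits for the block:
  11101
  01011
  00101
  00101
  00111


Row parities: 01001
Column parities: 10001

Row P: 01001, Col P: 10001, Corner: 0


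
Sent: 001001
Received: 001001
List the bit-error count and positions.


XOR: 000000

0 errors (received matches sent)


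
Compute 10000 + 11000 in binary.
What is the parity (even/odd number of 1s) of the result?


10000 = 16
11000 = 24
Sum = 40 = 101000
1s count = 2

even parity (2 ones in 101000)


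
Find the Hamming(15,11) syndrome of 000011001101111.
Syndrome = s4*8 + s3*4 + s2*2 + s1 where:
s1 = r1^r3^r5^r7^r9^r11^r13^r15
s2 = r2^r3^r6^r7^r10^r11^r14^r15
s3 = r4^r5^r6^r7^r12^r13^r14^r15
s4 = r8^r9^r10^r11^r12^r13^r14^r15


s1=0, s2=0, s3=0, s4=0

Syndrome = 0 (no error)


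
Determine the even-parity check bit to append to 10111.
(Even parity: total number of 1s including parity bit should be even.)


Number of 1s in data: 4
Parity bit: 0

0


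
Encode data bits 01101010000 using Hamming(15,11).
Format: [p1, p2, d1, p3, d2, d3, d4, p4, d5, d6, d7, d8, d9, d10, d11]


Parity bits: p1=1, p2=0, p3=0, p4=0

100011001010000


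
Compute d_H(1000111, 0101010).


XOR: 1101101
Count of 1s: 5

5


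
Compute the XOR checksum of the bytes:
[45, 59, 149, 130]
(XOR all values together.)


XOR chain: 45 ^ 59 ^ 149 ^ 130 = 1

1


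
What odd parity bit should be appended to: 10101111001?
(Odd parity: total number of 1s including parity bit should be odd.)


Number of 1s in data: 7
Parity bit: 0

0


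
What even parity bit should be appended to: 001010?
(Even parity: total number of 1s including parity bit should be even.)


Number of 1s in data: 2
Parity bit: 0

0


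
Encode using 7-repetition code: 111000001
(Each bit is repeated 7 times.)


Each bit -> 7 copies

111111111111111111111000000000000000000000000000000000001111111


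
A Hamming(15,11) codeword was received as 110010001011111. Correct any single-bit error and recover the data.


Syndrome = 4: error at position 4

Data: 01001011111 (corrected bit 4)


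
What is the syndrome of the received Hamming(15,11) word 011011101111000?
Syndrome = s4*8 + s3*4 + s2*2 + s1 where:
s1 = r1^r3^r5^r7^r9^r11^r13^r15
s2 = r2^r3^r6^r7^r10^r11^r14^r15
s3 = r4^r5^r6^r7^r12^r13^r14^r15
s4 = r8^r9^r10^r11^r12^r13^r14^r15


s1=1, s2=0, s3=0, s4=0

Syndrome = 1 (error at position 1)


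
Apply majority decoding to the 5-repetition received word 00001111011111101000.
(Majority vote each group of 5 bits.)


Groups: 00001, 11101, 11111, 01000
Majority votes: 0110

0110


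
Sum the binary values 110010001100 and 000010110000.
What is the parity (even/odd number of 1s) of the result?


110010001100 = 3212
000010110000 = 176
Sum = 3388 = 110100111100
1s count = 7

odd parity (7 ones in 110100111100)


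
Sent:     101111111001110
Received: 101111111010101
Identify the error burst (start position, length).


XOR: 000000000011011

Burst at position 10, length 5


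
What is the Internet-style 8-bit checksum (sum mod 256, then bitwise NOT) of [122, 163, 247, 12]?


Sum = 544 mod 256 = 32
Complement = 223

223


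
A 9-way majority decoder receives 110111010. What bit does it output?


Ones: 6 out of 9
Threshold: 5

1 (6/9 voted 1)


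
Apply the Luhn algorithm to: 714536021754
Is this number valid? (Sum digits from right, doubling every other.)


Luhn sum = 47
47 mod 10 = 7

Invalid (Luhn sum mod 10 = 7)


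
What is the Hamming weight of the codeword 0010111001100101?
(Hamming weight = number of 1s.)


Counting 1s in 0010111001100101

8


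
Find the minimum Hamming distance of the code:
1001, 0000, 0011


Comparing all pairs, minimum distance: 2
Can detect 1 errors, correct 0 errors

2


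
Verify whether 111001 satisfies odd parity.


Number of 1s: 4

No, parity error (4 ones)


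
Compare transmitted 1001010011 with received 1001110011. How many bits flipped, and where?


XOR: 0000100000

1 error(s) at position(s): 4


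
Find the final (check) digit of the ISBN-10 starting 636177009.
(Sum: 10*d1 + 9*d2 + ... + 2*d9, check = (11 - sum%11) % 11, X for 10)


Weighted sum: 237
237 mod 11 = 6

Check digit: 5


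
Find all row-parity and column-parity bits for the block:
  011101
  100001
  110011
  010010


Row parities: 0000
Column parities: 011101

Row P: 0000, Col P: 011101, Corner: 0


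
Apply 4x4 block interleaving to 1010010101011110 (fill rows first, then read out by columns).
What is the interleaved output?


Matrix:
  1010
  0101
  0101
  1110
Read columns: 1001011110010110

1001011110010110


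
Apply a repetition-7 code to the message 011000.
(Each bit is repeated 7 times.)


Each bit -> 7 copies

000000011111111111111000000000000000000000


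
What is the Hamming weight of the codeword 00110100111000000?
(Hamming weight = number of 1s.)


Counting 1s in 00110100111000000

6


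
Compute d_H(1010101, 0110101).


XOR: 1100000
Count of 1s: 2

2


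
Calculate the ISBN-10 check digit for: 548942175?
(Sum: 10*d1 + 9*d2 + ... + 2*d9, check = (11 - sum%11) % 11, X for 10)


Weighted sum: 282
282 mod 11 = 7

Check digit: 4


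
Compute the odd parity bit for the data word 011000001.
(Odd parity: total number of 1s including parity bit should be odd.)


Number of 1s in data: 3
Parity bit: 0

0


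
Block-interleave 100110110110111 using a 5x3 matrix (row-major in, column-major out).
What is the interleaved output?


Matrix:
  100
  110
  110
  110
  111
Read columns: 111110111100001

111110111100001


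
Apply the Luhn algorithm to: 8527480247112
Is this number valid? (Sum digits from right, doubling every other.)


Luhn sum = 45
45 mod 10 = 5

Invalid (Luhn sum mod 10 = 5)


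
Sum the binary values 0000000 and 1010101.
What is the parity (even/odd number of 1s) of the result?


0000000 = 0
1010101 = 85
Sum = 85 = 1010101
1s count = 4

even parity (4 ones in 1010101)


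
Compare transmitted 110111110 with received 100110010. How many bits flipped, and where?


XOR: 010001100

3 error(s) at position(s): 1, 5, 6


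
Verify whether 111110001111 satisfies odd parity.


Number of 1s: 9

Yes, parity is correct (9 ones)


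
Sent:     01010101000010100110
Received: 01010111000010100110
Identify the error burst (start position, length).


XOR: 00000010000000000000

Burst at position 6, length 1


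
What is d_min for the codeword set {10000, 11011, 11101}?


Comparing all pairs, minimum distance: 2
Can detect 1 errors, correct 0 errors

2


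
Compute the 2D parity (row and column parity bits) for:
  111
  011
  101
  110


Row parities: 1000
Column parities: 111

Row P: 1000, Col P: 111, Corner: 1


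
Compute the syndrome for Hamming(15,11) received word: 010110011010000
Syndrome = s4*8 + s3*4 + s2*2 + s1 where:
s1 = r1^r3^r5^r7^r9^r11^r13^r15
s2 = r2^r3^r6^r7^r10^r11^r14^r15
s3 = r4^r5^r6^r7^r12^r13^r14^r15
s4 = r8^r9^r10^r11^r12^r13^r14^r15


s1=1, s2=0, s3=0, s4=1

Syndrome = 9 (error at position 9)


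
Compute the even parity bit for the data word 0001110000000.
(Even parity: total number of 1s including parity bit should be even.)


Number of 1s in data: 3
Parity bit: 1

1


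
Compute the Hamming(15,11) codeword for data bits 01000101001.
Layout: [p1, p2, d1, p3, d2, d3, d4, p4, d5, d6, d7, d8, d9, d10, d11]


Parity bits: p1=0, p2=0, p3=1, p4=1

000110010101001


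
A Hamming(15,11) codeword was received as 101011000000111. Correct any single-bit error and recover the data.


Syndrome = 13: error at position 13

Data: 11100000011 (corrected bit 13)


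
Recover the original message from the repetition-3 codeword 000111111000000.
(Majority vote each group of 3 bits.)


Groups: 000, 111, 111, 000, 000
Majority votes: 01100

01100


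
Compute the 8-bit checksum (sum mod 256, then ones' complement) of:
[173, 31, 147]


Sum = 351 mod 256 = 95
Complement = 160

160


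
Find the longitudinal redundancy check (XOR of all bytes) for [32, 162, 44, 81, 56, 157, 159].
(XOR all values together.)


XOR chain: 32 ^ 162 ^ 44 ^ 81 ^ 56 ^ 157 ^ 159 = 197

197


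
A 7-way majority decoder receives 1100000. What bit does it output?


Ones: 2 out of 7
Threshold: 4

0 (2/7 voted 1)


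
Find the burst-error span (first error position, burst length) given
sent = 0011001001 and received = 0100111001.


XOR: 0111110000

Burst at position 1, length 5


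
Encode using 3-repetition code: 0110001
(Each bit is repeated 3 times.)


Each bit -> 3 copies

000111111000000000111


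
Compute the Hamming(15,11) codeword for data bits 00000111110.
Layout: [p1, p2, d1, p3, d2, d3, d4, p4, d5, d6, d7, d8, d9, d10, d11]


Parity bits: p1=0, p2=1, p3=1, p4=1

010100010111110


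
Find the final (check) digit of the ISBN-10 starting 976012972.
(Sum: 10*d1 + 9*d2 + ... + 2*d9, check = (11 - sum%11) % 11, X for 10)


Weighted sum: 278
278 mod 11 = 3

Check digit: 8


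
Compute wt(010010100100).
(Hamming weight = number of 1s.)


Counting 1s in 010010100100

4


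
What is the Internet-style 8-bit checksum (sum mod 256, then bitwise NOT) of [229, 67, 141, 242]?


Sum = 679 mod 256 = 167
Complement = 88

88


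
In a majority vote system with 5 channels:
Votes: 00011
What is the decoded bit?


Ones: 2 out of 5
Threshold: 3

0 (2/5 voted 1)


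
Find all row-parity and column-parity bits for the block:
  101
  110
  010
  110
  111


Row parities: 00101
Column parities: 000

Row P: 00101, Col P: 000, Corner: 0


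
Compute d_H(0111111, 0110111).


XOR: 0001000
Count of 1s: 1

1


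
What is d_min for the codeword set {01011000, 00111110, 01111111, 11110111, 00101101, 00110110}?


Comparing all pairs, minimum distance: 1
Can detect 0 errors, correct 0 errors

1


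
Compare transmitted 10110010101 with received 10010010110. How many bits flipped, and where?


XOR: 00100000011

3 error(s) at position(s): 2, 9, 10


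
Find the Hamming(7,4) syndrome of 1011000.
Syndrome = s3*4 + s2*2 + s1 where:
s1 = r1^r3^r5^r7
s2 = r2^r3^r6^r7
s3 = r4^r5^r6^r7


s1=0, s2=1, s3=1

Syndrome = 6 (error at position 6)


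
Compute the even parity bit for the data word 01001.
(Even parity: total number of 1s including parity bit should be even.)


Number of 1s in data: 2
Parity bit: 0

0


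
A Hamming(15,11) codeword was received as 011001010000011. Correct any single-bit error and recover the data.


Syndrome = 14: error at position 14

Data: 10100000001 (corrected bit 14)


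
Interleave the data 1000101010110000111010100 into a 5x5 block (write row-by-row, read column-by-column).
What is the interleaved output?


Matrix:
  10001
  01010
  11000
  01110
  10100
Read columns: 1010101110000110101010000

1010101110000110101010000


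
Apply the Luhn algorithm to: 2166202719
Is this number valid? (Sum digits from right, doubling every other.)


Luhn sum = 40
40 mod 10 = 0

Valid (Luhn sum mod 10 = 0)


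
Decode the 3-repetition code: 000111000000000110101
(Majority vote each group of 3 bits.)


Groups: 000, 111, 000, 000, 000, 110, 101
Majority votes: 0100011

0100011


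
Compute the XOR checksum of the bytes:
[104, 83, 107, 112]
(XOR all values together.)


XOR chain: 104 ^ 83 ^ 107 ^ 112 = 32

32


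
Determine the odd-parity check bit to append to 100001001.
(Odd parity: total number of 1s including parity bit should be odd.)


Number of 1s in data: 3
Parity bit: 0

0


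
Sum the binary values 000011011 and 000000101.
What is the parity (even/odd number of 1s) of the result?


000011011 = 27
000000101 = 5
Sum = 32 = 100000
1s count = 1

odd parity (1 ones in 100000)


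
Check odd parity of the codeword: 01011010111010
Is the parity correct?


Number of 1s: 8

No, parity error (8 ones)


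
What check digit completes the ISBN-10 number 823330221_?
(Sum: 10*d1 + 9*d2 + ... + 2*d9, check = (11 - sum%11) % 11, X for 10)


Weighted sum: 177
177 mod 11 = 1

Check digit: X


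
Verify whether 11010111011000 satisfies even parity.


Number of 1s: 8

Yes, parity is correct (8 ones)


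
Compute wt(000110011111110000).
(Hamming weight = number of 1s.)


Counting 1s in 000110011111110000

9


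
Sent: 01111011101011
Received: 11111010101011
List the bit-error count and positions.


XOR: 10000001000000

2 error(s) at position(s): 0, 7


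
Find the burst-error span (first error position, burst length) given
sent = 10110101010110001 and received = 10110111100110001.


XOR: 00000010110000000

Burst at position 6, length 4


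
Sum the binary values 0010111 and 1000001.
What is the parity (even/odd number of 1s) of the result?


0010111 = 23
1000001 = 65
Sum = 88 = 1011000
1s count = 3

odd parity (3 ones in 1011000)


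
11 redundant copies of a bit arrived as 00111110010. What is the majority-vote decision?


Ones: 6 out of 11
Threshold: 6

1 (6/11 voted 1)


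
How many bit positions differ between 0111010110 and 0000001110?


XOR: 0111011000
Count of 1s: 5

5


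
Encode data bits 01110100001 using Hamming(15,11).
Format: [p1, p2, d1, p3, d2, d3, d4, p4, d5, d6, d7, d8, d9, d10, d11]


Parity bits: p1=1, p2=0, p3=0, p4=0

100011100100001


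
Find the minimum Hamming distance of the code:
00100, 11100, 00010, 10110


Comparing all pairs, minimum distance: 2
Can detect 1 errors, correct 0 errors

2


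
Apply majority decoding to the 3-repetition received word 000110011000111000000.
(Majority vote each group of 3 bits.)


Groups: 000, 110, 011, 000, 111, 000, 000
Majority votes: 0110100

0110100


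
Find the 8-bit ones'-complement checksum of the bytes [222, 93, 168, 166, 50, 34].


Sum = 733 mod 256 = 221
Complement = 34

34


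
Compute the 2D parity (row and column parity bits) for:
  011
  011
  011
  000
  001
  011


Row parities: 000010
Column parities: 001

Row P: 000010, Col P: 001, Corner: 1


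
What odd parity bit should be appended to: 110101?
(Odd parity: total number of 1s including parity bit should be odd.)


Number of 1s in data: 4
Parity bit: 1

1


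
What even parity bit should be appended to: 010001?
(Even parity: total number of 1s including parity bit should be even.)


Number of 1s in data: 2
Parity bit: 0

0


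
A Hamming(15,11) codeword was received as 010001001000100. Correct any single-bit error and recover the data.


Syndrome = 0: no error detected

Data: 00101000100 (no errors)


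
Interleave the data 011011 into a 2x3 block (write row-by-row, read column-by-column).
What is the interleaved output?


Matrix:
  011
  011
Read columns: 001111

001111


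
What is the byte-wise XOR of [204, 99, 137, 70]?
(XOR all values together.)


XOR chain: 204 ^ 99 ^ 137 ^ 70 = 96

96


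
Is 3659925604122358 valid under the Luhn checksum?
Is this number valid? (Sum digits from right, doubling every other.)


Luhn sum = 64
64 mod 10 = 4

Invalid (Luhn sum mod 10 = 4)


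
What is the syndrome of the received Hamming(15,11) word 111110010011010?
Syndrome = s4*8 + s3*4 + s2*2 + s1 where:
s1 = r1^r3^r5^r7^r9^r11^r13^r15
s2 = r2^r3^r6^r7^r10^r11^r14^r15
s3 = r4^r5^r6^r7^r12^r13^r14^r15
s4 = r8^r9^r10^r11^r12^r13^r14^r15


s1=0, s2=0, s3=0, s4=0

Syndrome = 0 (no error)


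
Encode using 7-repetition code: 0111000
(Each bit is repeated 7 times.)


Each bit -> 7 copies

0000000111111111111111111111000000000000000000000


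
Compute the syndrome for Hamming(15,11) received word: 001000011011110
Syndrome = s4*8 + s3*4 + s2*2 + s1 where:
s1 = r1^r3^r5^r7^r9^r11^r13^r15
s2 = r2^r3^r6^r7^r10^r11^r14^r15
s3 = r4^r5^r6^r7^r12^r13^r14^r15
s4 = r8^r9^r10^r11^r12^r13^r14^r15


s1=0, s2=1, s3=1, s4=0

Syndrome = 6 (error at position 6)


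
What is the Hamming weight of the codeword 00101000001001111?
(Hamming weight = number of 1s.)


Counting 1s in 00101000001001111

7


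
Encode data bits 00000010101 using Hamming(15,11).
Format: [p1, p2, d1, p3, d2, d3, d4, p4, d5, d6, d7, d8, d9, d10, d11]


Parity bits: p1=1, p2=0, p3=0, p4=1

100000010010101


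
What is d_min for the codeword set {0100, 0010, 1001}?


Comparing all pairs, minimum distance: 2
Can detect 1 errors, correct 0 errors

2


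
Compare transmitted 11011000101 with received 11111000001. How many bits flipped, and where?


XOR: 00100000100

2 error(s) at position(s): 2, 8


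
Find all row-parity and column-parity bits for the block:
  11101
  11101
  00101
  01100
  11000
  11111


Row parities: 000001
Column parities: 01110

Row P: 000001, Col P: 01110, Corner: 1


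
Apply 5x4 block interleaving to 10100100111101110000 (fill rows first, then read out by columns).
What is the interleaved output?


Matrix:
  1010
  0100
  1111
  0111
  0000
Read columns: 10100011101011000110

10100011101011000110


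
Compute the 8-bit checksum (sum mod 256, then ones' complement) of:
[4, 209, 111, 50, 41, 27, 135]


Sum = 577 mod 256 = 65
Complement = 190

190


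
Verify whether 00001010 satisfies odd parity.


Number of 1s: 2

No, parity error (2 ones)


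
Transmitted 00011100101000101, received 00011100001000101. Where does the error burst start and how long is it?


XOR: 00000000100000000

Burst at position 8, length 1


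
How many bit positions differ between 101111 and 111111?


XOR: 010000
Count of 1s: 1

1


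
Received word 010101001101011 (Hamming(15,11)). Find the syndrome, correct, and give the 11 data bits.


Syndrome = 14: error at position 14

Data: 00101101001 (corrected bit 14)


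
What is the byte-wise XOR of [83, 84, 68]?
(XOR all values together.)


XOR chain: 83 ^ 84 ^ 68 = 67

67


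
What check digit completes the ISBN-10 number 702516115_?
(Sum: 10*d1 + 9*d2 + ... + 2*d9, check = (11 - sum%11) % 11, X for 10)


Weighted sum: 174
174 mod 11 = 9

Check digit: 2


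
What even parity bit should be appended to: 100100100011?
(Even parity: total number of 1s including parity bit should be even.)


Number of 1s in data: 5
Parity bit: 1

1


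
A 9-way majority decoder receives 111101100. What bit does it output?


Ones: 6 out of 9
Threshold: 5

1 (6/9 voted 1)


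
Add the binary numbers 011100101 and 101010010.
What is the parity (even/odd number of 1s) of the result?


011100101 = 229
101010010 = 338
Sum = 567 = 1000110111
1s count = 6

even parity (6 ones in 1000110111)


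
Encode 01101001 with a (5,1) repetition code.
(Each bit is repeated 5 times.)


Each bit -> 5 copies

0000011111111110000011111000000000011111


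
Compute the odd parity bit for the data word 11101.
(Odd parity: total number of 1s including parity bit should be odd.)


Number of 1s in data: 4
Parity bit: 1

1


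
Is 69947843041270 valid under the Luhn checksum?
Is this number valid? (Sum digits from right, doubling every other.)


Luhn sum = 62
62 mod 10 = 2

Invalid (Luhn sum mod 10 = 2)


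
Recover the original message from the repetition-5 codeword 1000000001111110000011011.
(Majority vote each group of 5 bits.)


Groups: 10000, 00001, 11111, 00000, 11011
Majority votes: 00101

00101


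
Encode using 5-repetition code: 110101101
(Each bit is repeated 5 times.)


Each bit -> 5 copies

111111111100000111110000011111111110000011111


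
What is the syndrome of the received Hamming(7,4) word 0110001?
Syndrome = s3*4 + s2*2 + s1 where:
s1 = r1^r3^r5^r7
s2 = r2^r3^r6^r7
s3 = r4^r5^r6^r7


s1=0, s2=1, s3=1

Syndrome = 6 (error at position 6)


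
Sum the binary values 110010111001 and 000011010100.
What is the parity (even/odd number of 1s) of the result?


110010111001 = 3257
000011010100 = 212
Sum = 3469 = 110110001101
1s count = 7

odd parity (7 ones in 110110001101)


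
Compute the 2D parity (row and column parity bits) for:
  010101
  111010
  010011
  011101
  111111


Row parities: 10100
Column parities: 011110

Row P: 10100, Col P: 011110, Corner: 0


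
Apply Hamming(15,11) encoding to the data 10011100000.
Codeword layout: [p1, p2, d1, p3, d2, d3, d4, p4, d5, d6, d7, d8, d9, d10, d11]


Parity bits: p1=1, p2=1, p3=1, p4=0

111100101100000


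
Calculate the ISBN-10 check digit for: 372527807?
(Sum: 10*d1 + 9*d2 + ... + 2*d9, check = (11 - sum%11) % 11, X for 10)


Weighted sum: 237
237 mod 11 = 6

Check digit: 5


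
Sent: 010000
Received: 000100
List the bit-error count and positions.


XOR: 010100

2 error(s) at position(s): 1, 3


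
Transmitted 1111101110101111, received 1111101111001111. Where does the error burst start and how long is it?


XOR: 0000000001100000

Burst at position 9, length 2


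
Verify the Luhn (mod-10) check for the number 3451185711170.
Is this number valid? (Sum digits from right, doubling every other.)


Luhn sum = 45
45 mod 10 = 5

Invalid (Luhn sum mod 10 = 5)


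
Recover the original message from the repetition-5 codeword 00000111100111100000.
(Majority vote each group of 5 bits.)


Groups: 00000, 11110, 01111, 00000
Majority votes: 0110

0110


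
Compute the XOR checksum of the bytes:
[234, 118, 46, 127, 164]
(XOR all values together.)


XOR chain: 234 ^ 118 ^ 46 ^ 127 ^ 164 = 105

105


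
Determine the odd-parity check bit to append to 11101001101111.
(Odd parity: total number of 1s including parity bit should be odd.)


Number of 1s in data: 10
Parity bit: 1

1


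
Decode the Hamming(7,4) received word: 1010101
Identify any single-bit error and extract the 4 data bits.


Syndrome = 0: no error detected

Data: 1101 (no errors)


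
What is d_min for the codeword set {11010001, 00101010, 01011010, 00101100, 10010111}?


Comparing all pairs, minimum distance: 2
Can detect 1 errors, correct 0 errors

2


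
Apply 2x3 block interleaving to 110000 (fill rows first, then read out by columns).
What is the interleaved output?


Matrix:
  110
  000
Read columns: 101000

101000


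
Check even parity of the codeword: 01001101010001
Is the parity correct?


Number of 1s: 6

Yes, parity is correct (6 ones)


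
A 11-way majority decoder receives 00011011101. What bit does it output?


Ones: 6 out of 11
Threshold: 6

1 (6/11 voted 1)


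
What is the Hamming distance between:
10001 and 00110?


XOR: 10111
Count of 1s: 4

4


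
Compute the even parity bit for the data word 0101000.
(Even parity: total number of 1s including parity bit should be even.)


Number of 1s in data: 2
Parity bit: 0

0


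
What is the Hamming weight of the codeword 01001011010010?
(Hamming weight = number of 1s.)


Counting 1s in 01001011010010

6


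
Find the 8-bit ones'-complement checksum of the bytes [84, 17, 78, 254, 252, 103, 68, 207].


Sum = 1063 mod 256 = 39
Complement = 216

216


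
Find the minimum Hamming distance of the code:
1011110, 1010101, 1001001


Comparing all pairs, minimum distance: 3
Can detect 2 errors, correct 1 errors

3


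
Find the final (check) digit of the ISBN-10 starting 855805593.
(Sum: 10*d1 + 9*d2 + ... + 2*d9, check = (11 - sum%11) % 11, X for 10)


Weighted sum: 299
299 mod 11 = 2

Check digit: 9


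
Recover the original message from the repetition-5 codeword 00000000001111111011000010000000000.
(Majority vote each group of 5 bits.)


Groups: 00000, 00000, 11111, 11011, 00001, 00000, 00000
Majority votes: 0011000

0011000


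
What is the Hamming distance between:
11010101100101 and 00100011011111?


XOR: 11110110111010
Count of 1s: 10

10


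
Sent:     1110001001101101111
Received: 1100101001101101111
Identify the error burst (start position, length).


XOR: 0010100000000000000

Burst at position 2, length 3


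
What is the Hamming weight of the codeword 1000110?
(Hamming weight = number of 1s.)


Counting 1s in 1000110

3


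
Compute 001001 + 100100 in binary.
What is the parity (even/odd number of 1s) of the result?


001001 = 9
100100 = 36
Sum = 45 = 101101
1s count = 4

even parity (4 ones in 101101)


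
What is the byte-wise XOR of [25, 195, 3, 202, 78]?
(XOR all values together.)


XOR chain: 25 ^ 195 ^ 3 ^ 202 ^ 78 = 93

93


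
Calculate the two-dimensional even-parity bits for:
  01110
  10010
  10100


Row parities: 100
Column parities: 01000

Row P: 100, Col P: 01000, Corner: 1


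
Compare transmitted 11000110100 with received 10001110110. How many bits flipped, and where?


XOR: 01001000010

3 error(s) at position(s): 1, 4, 9


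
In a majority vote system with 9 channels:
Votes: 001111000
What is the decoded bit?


Ones: 4 out of 9
Threshold: 5

0 (4/9 voted 1)


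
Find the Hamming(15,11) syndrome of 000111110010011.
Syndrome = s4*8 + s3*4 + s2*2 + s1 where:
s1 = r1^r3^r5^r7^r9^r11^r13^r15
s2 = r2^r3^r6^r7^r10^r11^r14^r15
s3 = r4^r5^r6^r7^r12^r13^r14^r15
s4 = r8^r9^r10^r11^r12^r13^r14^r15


s1=0, s2=1, s3=0, s4=0

Syndrome = 2 (error at position 2)


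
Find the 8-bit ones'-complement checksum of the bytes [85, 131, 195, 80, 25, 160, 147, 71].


Sum = 894 mod 256 = 126
Complement = 129

129


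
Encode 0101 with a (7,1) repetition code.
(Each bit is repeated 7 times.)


Each bit -> 7 copies

0000000111111100000001111111


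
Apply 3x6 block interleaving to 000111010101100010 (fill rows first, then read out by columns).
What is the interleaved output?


Matrix:
  000111
  010101
  100010
Read columns: 001010000110101110

001010000110101110


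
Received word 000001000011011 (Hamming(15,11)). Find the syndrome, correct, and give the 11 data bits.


Syndrome = 0: no error detected

Data: 00100011011 (no errors)


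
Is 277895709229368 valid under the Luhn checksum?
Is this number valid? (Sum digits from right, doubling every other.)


Luhn sum = 76
76 mod 10 = 6

Invalid (Luhn sum mod 10 = 6)


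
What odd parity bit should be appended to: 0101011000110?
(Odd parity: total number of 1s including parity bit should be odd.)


Number of 1s in data: 6
Parity bit: 1

1


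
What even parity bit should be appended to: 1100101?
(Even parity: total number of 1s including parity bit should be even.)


Number of 1s in data: 4
Parity bit: 0

0


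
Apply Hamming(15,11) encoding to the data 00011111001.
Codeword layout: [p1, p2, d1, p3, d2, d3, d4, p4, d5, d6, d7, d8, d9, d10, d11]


Parity bits: p1=0, p2=0, p3=1, p4=1

000100111111001


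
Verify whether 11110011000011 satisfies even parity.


Number of 1s: 8

Yes, parity is correct (8 ones)


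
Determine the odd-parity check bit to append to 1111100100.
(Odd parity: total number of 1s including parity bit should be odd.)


Number of 1s in data: 6
Parity bit: 1

1


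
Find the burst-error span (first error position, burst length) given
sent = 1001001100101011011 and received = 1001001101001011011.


XOR: 0000000001100000000

Burst at position 9, length 2


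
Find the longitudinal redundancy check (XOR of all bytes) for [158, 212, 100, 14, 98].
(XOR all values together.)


XOR chain: 158 ^ 212 ^ 100 ^ 14 ^ 98 = 66

66


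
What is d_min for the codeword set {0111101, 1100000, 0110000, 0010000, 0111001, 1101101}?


Comparing all pairs, minimum distance: 1
Can detect 0 errors, correct 0 errors

1


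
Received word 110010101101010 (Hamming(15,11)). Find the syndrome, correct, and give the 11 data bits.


Syndrome = 0: no error detected

Data: 01011101010 (no errors)


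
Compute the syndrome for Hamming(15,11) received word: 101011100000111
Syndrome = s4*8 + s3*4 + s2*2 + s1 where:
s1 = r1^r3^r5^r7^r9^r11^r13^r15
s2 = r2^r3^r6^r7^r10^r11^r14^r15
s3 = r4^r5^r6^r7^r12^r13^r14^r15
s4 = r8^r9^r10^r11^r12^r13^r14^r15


s1=0, s2=1, s3=0, s4=1

Syndrome = 10 (error at position 10)


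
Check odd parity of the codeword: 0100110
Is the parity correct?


Number of 1s: 3

Yes, parity is correct (3 ones)
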